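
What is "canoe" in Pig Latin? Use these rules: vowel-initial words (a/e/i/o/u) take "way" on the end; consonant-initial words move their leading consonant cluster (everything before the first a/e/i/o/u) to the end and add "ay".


Word: "canoe"
Starts with consonant(s) → move to end, add 'ay'
Consonant cluster: "c"
Pig Latin = "anoecay"


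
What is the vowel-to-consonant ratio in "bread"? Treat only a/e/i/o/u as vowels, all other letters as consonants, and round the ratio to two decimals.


Word: "bread"
Vowels (a,e,i,o,u): 2
Consonants: 3
Ratio = 2/3
= 0.67


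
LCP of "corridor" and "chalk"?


Word 1: "corridor"
Word 2: "chalk"
Comparing from start:
  Pos 0: 'c' == 'c'
  Pos 1: 'o' != 'h' (stop)
LCP = "c" (length 1)


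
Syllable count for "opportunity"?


Word: "opportunity"
Syllable breakdown: op / por / tu / ni / ty
Counting: 5 parts
= 5 syllables


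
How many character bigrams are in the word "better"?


Word: "better" (length 6)
Number of 2-grams = length - 2 + 1 = 6 - 2 + 1
= 5


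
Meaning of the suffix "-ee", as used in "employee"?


Suffix: -ee
Example: employee (employ + -ee)
Meaning = one who receives


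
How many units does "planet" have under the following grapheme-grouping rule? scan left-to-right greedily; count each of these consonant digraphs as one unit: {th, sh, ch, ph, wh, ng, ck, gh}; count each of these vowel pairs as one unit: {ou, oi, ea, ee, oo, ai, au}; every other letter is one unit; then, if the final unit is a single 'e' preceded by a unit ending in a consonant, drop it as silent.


Word: "planet" (6 letters)
Left-to-right scan:
  [1] 'p' (letter)
  [2] 'l' (letter)
  [3] 'a' (letter)
  [4] 'n' (letter)
  [5] 'e' (letter)
  [6] 't' (letter)
Units from scan: 6
Sound units = 6 units


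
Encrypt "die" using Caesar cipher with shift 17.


Word: "die"
Shift: 17
Each letter → (letter + shift) mod 26:
  'd' (3) + 17 = 20 → 'u'
  'i' (8) + 17 = 25 → 'z'
  'e' (4) + 17 = 21 → 'v'
Result = "uzv"


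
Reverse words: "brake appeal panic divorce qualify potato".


Original: "brake appeal panic divorce qualify potato"
Words (1..n): brake | appeal | panic | divorce | qualify | potato
Reversed (n..1): potato | qualify | divorce | panic | appeal | brake
Result = "potato qualify divorce panic appeal brake"


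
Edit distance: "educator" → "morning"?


Word 1: "educator" (length 8)
Word 2: "morning" (length 7)
One optimal edit sequence (insert/delete/substitute each cost 1):
  1. delete 'e'  (+1)
  2. substitute 'd' -> 'm'  (+1)
  3. substitute 'u' -> 'o'  (+1)
  4. substitute 'c' -> 'r'  (+1)
  5. substitute 'a' -> 'n'  (+1)
  6. substitute 't' -> 'i'  (+1)
  7. substitute 'o' -> 'n'  (+1)
  8. substitute 'r' -> 'g'  (+1)
Total edit operations: 8
Edit distance = 8


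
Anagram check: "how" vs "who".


Word 1: "how" → sorted: how
Word 2: "who" → sorted: how
Same letters? how == how
Anagram = Yes


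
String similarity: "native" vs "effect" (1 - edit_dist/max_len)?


Word 1: "native" (length 6)
Word 2: "effect" (length 6)
One optimal edit sequence:
  1. substitute 'n' -> 'e'  (+1)
  2. substitute 'a' -> 'f'  (+1)
  3. substitute 't' -> 'f'  (+1)
  4. substitute 'i' -> 'e'  (+1)
  5. substitute 'v' -> 'c'  (+1)
  6. substitute 'e' -> 't'  (+1)
Edit distance = 6
Max length = max(6, 6) = 6
Similarity = 1 - 6/6
= 0.0000


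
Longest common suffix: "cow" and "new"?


Word 1: "cow"
Word 2: "new"
Comparing from end:
  Pos -1: 'w' == 'w'
  Pos -2: 'o' != 'e' (stop)
LCS = "w" (length 1)


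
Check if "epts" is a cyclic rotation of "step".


Word: "step", Candidate: "epts"
Method: check if candidate is substring of word+word
"stepstep" contains "epts"? No
Is rotation = No


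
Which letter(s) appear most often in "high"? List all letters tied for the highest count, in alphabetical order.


Word: "high"
Letter counts:
  'g': 1
  'h': 2
  'i': 1
Maximum count = 2
Most frequent = 'h' (2 times each)


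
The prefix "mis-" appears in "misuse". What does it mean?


Prefix: mis-
As in: misuse -> mis- + use
Meaning = wrongly


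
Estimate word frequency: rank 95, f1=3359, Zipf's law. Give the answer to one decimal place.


Zipf's law: f(r) = f(1) / r
f(1) = 3359
f(95) = 3359 / 95
= 35.4 occurrences


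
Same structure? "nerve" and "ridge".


Pattern of "nerve": [0, 1, 2, 3, 1]
Pattern of "ridge": [0, 1, 2, 3, 4]
Patterns do not match
Same pattern = No


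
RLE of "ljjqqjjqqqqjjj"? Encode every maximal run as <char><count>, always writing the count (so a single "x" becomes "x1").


String: "ljjqqjjqqqqjjj"
Scanning for consecutive runs:
  'l' x 1
  'j' x 2
  'q' x 2
  'j' x 2
  'q' x 4
  'j' x 3
RLE = "l1j2q2j2q4j3"


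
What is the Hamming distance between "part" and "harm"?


Comparing character by character (same length = 4):
  Pos 0: 'p' vs 'h' !=
  Pos 1: 'a' vs 'a' =
  Pos 2: 'r' vs 'r' =
  Pos 3: 't' vs 'm' !=
Hamming distance = 2


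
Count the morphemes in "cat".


Word: "cat"
Morphemes: cat
Each morpheme carries meaning
= 1 morpheme


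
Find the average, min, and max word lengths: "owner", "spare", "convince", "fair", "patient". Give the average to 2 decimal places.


Lengths: "owner"=5, "spare"=5, "convince"=8, "fair"=4, "patient"=7
Sum = 29, Count = 5
Average = 29/5 = 5.80
= avg=5.80, min=4, max=8


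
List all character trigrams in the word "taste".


Word: "taste" (length 5)
Number of trigrams = 5 - 3 + 1 = 3
  Position 0: "tas"
  Position 1: "ast"
  Position 2: "ste"
Trigrams = "tas", "ast", "ste"


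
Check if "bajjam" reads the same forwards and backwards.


Word: "bajjam"
Reversed: "majjab"
Forward == Backward? bajjam != majjab
Palindrome = No


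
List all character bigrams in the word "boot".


Word: "boot" (length 4)
Number of bigrams = 4 - 2 + 1 = 3
  Position 0: "bo"
  Position 1: "oo"
  Position 2: "ot"
Bigrams = "bo", "oo", "ot"


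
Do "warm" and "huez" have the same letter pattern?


Pattern of "warm": [0, 1, 2, 3]
Pattern of "huez": [0, 1, 2, 3]
Patterns match
Same pattern = Yes


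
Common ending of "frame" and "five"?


Word 1: "frame"
Word 2: "five"
Comparing from end:
  Pos -1: 'e' == 'e'
  Pos -2: 'm' != 'v' (stop)
LCS = "e" (length 1)


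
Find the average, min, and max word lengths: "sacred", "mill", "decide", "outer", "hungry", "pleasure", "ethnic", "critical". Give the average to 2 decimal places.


Lengths: "sacred"=6, "mill"=4, "decide"=6, "outer"=5, "hungry"=6, "pleasure"=8, "ethnic"=6, "critical"=8
Sum = 49, Count = 8
Average = 49/8 = 6.13
= avg=6.13, min=4, max=8


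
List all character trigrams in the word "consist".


Word: "consist" (length 7)
Number of trigrams = 7 - 3 + 1 = 5
  Position 0: "con"
  Position 1: "ons"
  Position 2: "nsi"
  Position 3: "sis"
  Position 4: "ist"
Trigrams = "con", "ons", "nsi", "sis", "ist"


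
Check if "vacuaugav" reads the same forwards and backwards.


Word: "vacuaugav"
Reversed: "vaguaucav"
Forward == Backward? vacuaugav != vaguaucav
Palindrome = No


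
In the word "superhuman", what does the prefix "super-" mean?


Prefix: super-
Example: superhuman = super- + human
Meaning = above / beyond


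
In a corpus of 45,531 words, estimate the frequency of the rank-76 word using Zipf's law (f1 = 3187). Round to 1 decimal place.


Zipf's law: f(r) = f(1) / r
f(1) = 3187
f(76) = 3187 / 76
= 41.9 occurrences


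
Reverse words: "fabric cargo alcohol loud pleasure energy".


Original: "fabric cargo alcohol loud pleasure energy"
Words (1..n): fabric | cargo | alcohol | loud | pleasure | energy
Reversed (n..1): energy | pleasure | loud | alcohol | cargo | fabric
Result = "energy pleasure loud alcohol cargo fabric"


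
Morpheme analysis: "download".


Word: "download"
Morphemes: down- + load
Each morpheme carries meaning
= 2 morphemes


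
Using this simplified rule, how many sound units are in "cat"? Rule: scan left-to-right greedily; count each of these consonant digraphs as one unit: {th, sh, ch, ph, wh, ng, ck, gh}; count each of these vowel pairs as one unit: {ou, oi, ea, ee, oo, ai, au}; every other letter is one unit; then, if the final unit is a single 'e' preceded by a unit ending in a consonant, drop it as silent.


Word: "cat" (3 letters)
Left-to-right scan:
  [1] 'c' (letter)
  [2] 'a' (letter)
  [3] 't' (letter)
Units from scan: 3
Sound units = 3 units


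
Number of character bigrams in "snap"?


Word: "snap" (length 4)
Number of 2-grams = length - 2 + 1 = 4 - 2 + 1
= 3


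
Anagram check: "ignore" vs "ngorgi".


Word 1: "ignore" → sorted: eginor
Word 2: "ngorgi" → sorted: gginor
Same letters? eginor != gginor
Anagram = No


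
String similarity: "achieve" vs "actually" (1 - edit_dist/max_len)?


Word 1: "achieve" (length 7)
Word 2: "actually" (length 8)
One optimal edit sequence:
  1. keep 'a'
  2. keep 'c'
  3. insert 't'  (+1)
  4. substitute 'h' -> 'u'  (+1)
  5. substitute 'i' -> 'a'  (+1)
  6. substitute 'e' -> 'l'  (+1)
  7. substitute 'v' -> 'l'  (+1)
  8. substitute 'e' -> 'y'  (+1)
Edit distance = 6
Max length = max(7, 8) = 8
Similarity = 1 - 6/8
= 0.2500


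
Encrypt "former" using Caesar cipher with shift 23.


Word: "former"
Shift: 23
Each letter → (letter + shift) mod 26:
  'f' (5) + 23 = 2 → 'c'
  'o' (14) + 23 = 11 → 'l'
  'r' (17) + 23 = 14 → 'o'
  'm' (12) + 23 = 9 → 'j'
  'e' (4) + 23 = 1 → 'b'
  'r' (17) + 23 = 14 → 'o'
Result = "clojbo"


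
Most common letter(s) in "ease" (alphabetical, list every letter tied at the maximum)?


Word: "ease"
Letter counts:
  'a': 1
  'e': 2
  's': 1
Maximum count = 2
Most frequent = 'e' (2 times each)


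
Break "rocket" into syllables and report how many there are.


Word: "rocket"
Syllable breakdown: rock | et
Counting: 2 parts
= 2 syllables


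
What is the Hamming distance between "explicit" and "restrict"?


Comparing character by character (same length = 8):
  Pos 0: 'e' vs 'r' !=
  Pos 1: 'x' vs 'e' !=
  Pos 2: 'p' vs 's' !=
  Pos 3: 'l' vs 't' !=
  Pos 4: 'i' vs 'r' !=
  Pos 5: 'c' vs 'i' !=
  Pos 6: 'i' vs 'c' !=
  Pos 7: 't' vs 't' =
Hamming distance = 7


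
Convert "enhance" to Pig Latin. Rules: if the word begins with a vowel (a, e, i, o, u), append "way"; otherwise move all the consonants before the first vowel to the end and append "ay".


Word: "enhance"
Starts with vowel → add 'way'
Pig Latin = "enhanceway"


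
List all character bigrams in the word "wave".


Word: "wave" (length 4)
Number of bigrams = 4 - 2 + 1 = 3
  Position 0: "wa"
  Position 1: "av"
  Position 2: "ve"
Bigrams = "wa", "av", "ve"


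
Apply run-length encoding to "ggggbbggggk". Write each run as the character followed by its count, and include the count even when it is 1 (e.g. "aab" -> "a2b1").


String: "ggggbbggggk"
Scanning for consecutive runs:
  'g' x 4
  'b' x 2
  'g' x 4
  'k' x 1
RLE = "g4b2g4k1"


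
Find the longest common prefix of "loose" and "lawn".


Word 1: "loose"
Word 2: "lawn"
Comparing from start:
  Pos 0: 'l' == 'l'
  Pos 1: 'o' != 'a' (stop)
LCP = "l" (length 1)


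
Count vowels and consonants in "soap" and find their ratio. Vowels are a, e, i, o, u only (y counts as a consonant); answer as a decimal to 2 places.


Word: "soap"
Vowels (a,e,i,o,u): 2
Consonants: 2
Ratio = 2/2
= 1.00


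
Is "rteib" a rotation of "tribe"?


Word: "tribe", Candidate: "rteib"
Method: check if candidate is substring of word+word
"tribetribe" contains "rteib"? No
Is rotation = No


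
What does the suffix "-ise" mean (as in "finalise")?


Suffix: -ise
Example: finalise (final + -ise)
Meaning = to make


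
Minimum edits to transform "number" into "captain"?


Word 1: "number" (length 6)
Word 2: "captain" (length 7)
One optimal edit sequence (insert/delete/substitute each cost 1):
  1. insert 'c'  (+1)
  2. substitute 'n' -> 'a'  (+1)
  3. substitute 'u' -> 'p'  (+1)
  4. substitute 'm' -> 't'  (+1)
  5. substitute 'b' -> 'a'  (+1)
  6. substitute 'e' -> 'i'  (+1)
  7. substitute 'r' -> 'n'  (+1)
Total edit operations: 7
Edit distance = 7


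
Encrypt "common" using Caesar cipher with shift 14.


Word: "common"
Shift: 14
Each letter → (letter + shift) mod 26:
  'c' (2) + 14 = 16 → 'q'
  'o' (14) + 14 = 2 → 'c'
  'm' (12) + 14 = 0 → 'a'
  'm' (12) + 14 = 0 → 'a'
  'o' (14) + 14 = 2 → 'c'
  'n' (13) + 14 = 1 → 'b'
Result = "qcaacb"


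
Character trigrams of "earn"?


Word: "earn" (length 4)
Number of trigrams = 4 - 3 + 1 = 2
  Position 0: "ear"
  Position 1: "arn"
Trigrams = "ear", "arn"


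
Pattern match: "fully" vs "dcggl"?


Pattern of "fully": [0, 1, 2, 2, 3]
Pattern of "dcggl": [0, 1, 2, 2, 3]
Patterns match
Same pattern = Yes


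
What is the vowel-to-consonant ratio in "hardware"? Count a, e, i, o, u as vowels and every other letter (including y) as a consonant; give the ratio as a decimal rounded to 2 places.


Word: "hardware"
Vowels (a,e,i,o,u): 3
Consonants: 5
Ratio = 3/5
= 0.60


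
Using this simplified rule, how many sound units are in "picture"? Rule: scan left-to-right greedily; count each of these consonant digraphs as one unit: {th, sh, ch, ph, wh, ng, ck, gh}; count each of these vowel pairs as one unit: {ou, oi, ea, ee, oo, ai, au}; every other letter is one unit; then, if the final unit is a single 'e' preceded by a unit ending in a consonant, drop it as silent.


Word: "picture" (7 letters)
Left-to-right scan:
  1. 'p' (letter)
  2. 'i' (letter)
  3. 'c' (letter)
  4. 't' (letter)
  5. 'u' (letter)
  6. 'r' (letter)
  7. 'e' (letter)
Units from scan: 7
Final unit is 'e' after a consonant -> drop as silent (-1)
Sound units = 6 units


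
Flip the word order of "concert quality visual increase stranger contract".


Original: "concert quality visual increase stranger contract"
Words (1..n): concert | quality | visual | increase | stranger | contract
Reversed (n..1): contract | stranger | increase | visual | quality | concert
Result = "contract stranger increase visual quality concert"


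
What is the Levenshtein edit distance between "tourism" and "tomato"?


Word 1: "tourism" (length 7)
Word 2: "tomato" (length 6)
One optimal edit sequence (insert/delete/substitute each cost 1):
  1. keep 't'
  2. keep 'o'
  3. delete 'u'  (+1)
  4. substitute 'r' -> 'm'  (+1)
  5. substitute 'i' -> 'a'  (+1)
  6. substitute 's' -> 't'  (+1)
  7. substitute 'm' -> 'o'  (+1)
Total edit operations: 5
Edit distance = 5


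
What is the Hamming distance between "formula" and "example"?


Comparing character by character (same length = 7):
  Pos 0: 'f' vs 'e' !=
  Pos 1: 'o' vs 'x' !=
  Pos 2: 'r' vs 'a' !=
  Pos 3: 'm' vs 'm' =
  Pos 4: 'u' vs 'p' !=
  Pos 5: 'l' vs 'l' =
  Pos 6: 'a' vs 'e' !=
Hamming distance = 5


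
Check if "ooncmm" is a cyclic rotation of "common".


Word: "common", Candidate: "ooncmm"
Method: check if candidate is substring of word+word
"commoncommon" contains "ooncmm"? No
Is rotation = No


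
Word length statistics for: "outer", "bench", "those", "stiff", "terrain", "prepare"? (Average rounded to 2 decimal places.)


Lengths: "outer"=5, "bench"=5, "those"=5, "stiff"=5, "terrain"=7, "prepare"=7
Sum = 34, Count = 6
Average = 34/6 = 5.67
= avg=5.67, min=5, max=7


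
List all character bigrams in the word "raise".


Word: "raise" (length 5)
Number of bigrams = 5 - 2 + 1 = 4
  Position 0: "ra"
  Position 1: "ai"
  Position 2: "is"
  Position 3: "se"
Bigrams = "ra", "ai", "is", "se"


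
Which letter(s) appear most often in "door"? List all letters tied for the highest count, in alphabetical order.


Word: "door"
Letter counts:
  'd': 1
  'o': 2
  'r': 1
Maximum count = 2
Most frequent = 'o' (2 times each)


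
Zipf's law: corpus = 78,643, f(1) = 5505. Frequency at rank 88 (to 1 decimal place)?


Zipf's law: f(r) = f(1) / r
f(1) = 5505
f(88) = 5505 / 88
= 62.6 occurrences


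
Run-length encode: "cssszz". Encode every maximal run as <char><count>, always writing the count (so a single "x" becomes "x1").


String: "cssszz"
Scanning for consecutive runs:
  'c' x 1
  's' x 3
  'z' x 2
RLE = "c1s3z2"


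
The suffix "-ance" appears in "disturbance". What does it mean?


Suffix: -ance
As in: disturbance -> disturb + -ance
Meaning = state of


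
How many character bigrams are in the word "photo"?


Word: "photo" (length 5)
Number of 2-grams = length - 2 + 1 = 5 - 2 + 1
= 4


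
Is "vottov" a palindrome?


Word: "vottov"
Reversed: "vottov"
Forward == Backward? vottov == vottov
Palindrome = Yes


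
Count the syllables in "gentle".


Word: "gentle"
Syllable breakdown: gen / tle
Counting: 2 parts
= 2 syllables


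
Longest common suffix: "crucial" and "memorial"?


Word 1: "crucial"
Word 2: "memorial"
Comparing from end:
  Pos -1: 'l' == 'l'
  Pos -2: 'a' == 'a'
  Pos -3: 'i' == 'i'
  Pos -4: 'c' != 'r' (stop)
LCS = "ial" (length 3)


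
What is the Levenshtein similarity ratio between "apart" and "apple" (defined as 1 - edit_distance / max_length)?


Word 1: "apart" (length 5)
Word 2: "apple" (length 5)
One optimal edit sequence:
  1. keep 'a'
  2. keep 'p'
  3. substitute 'a' -> 'p'  (+1)
  4. substitute 'r' -> 'l'  (+1)
  5. substitute 't' -> 'e'  (+1)
Edit distance = 3
Max length = max(5, 5) = 5
Similarity = 1 - 3/5
= 0.4000


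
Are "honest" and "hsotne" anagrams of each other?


Word 1: "honest" → sorted: ehnost
Word 2: "hsotne" → sorted: ehnost
Same letters? ehnost == ehnost
Anagram = Yes


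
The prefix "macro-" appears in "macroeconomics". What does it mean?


Prefix: macro-
Example: macroeconomics (macro- + economics)
Meaning = large


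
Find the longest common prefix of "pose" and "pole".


Word 1: "pose"
Word 2: "pole"
Comparing from start:
  Pos 0: 'p' == 'p'
  Pos 1: 'o' == 'o'
  Pos 2: 's' != 'l' (stop)
LCP = "po" (length 2)


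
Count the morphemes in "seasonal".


Word: "seasonal"
Morphemes: season | -al
Each morpheme carries meaning
= 2 morphemes


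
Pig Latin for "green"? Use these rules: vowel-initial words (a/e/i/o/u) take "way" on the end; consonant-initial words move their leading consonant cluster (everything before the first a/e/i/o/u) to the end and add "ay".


Word: "green"
Starts with consonant(s) → move to end, add 'ay'
Consonant cluster: "gr"
Pig Latin = "eengray"


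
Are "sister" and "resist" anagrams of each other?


Word 1: "sister" → sorted: eirsst
Word 2: "resist" → sorted: eirsst
Same letters? eirsst == eirsst
Anagram = Yes


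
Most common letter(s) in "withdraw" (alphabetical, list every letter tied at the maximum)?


Word: "withdraw"
Letter counts:
  'a': 1
  'd': 1
  'h': 1
  'i': 1
  'r': 1
  't': 1
  'w': 2
Maximum count = 2
Most frequent = 'w' (2 times each)


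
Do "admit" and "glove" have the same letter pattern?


Pattern of "admit": [0, 1, 2, 3, 4]
Pattern of "glove": [0, 1, 2, 3, 4]
Patterns match
Same pattern = Yes


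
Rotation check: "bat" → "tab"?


Word: "bat", Candidate: "tab"
Method: check if candidate is substring of word+word
"batbat" contains "tab"? No
Is rotation = No


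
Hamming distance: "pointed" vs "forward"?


Comparing character by character (same length = 7):
  Pos 0: 'p' vs 'f' !=
  Pos 1: 'o' vs 'o' =
  Pos 2: 'i' vs 'r' !=
  Pos 3: 'n' vs 'w' !=
  Pos 4: 't' vs 'a' !=
  Pos 5: 'e' vs 'r' !=
  Pos 6: 'd' vs 'd' =
Hamming distance = 5


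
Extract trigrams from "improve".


Word: "improve" (length 7)
Number of trigrams = 7 - 3 + 1 = 5
  Position 0: "imp"
  Position 1: "mpr"
  Position 2: "pro"
  Position 3: "rov"
  Position 4: "ove"
Trigrams = "imp", "mpr", "pro", "rov", "ove"


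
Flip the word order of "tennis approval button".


Original: "tennis approval button"
Words (1..n): tennis | approval | button
Reversed (n..1): button | approval | tennis
Result = "button approval tennis"


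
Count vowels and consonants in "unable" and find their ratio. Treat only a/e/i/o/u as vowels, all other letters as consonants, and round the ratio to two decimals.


Word: "unable"
Vowels (a,e,i,o,u): 3
Consonants: 3
Ratio = 3/3
= 1.00


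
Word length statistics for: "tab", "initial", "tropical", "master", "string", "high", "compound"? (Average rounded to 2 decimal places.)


Lengths: "tab"=3, "initial"=7, "tropical"=8, "master"=6, "string"=6, "high"=4, "compound"=8
Sum = 42, Count = 7
Average = 42/7 = 6.00
= avg=6.00, min=3, max=8


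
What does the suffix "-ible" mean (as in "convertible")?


Suffix: -ible
As in: convertible -> convert + -ible
Meaning = capable of


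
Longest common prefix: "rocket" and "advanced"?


Word 1: "rocket"
Word 2: "advanced"
Comparing from start:
  Pos 0: 'r' != 'a' (stop)
LCP = "" (length 0)


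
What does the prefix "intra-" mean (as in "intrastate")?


Prefix: intra-
Example: intrastate = intra- + state
Meaning = within


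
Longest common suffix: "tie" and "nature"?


Word 1: "tie"
Word 2: "nature"
Comparing from end:
  Pos -1: 'e' == 'e'
  Pos -2: 'i' != 'r' (stop)
LCS = "e" (length 1)


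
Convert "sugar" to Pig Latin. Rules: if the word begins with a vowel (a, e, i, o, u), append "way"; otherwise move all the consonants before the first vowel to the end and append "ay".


Word: "sugar"
Starts with consonant(s) → move to end, add 'ay'
Consonant cluster: "s"
Pig Latin = "ugarsay"


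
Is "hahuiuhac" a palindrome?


Word: "hahuiuhac"
Reversed: "cahuiuhah"
Forward == Backward? hahuiuhac != cahuiuhah
Palindrome = No


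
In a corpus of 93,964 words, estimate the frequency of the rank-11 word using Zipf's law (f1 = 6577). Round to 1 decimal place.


Zipf's law: f(r) = f(1) / r
f(1) = 6577
f(11) = 6577 / 11
= 597.9 occurrences


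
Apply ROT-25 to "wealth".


Word: "wealth"
Shift: 25
Each letter → (letter + shift) mod 26:
  'w' (22) + 25 = 21 → 'v'
  'e' (4) + 25 = 3 → 'd'
  'a' (0) + 25 = 25 → 'z'
  'l' (11) + 25 = 10 → 'k'
  't' (19) + 25 = 18 → 's'
  'h' (7) + 25 = 6 → 'g'
Result = "vdzksg"


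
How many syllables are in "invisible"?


Word: "invisible"
Syllable breakdown: in-vis-i-ble
Counting: 4 parts
= 4 syllables


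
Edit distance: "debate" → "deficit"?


Word 1: "debate" (length 6)
Word 2: "deficit" (length 7)
One optimal edit sequence (insert/delete/substitute each cost 1):
  1. keep 'd'
  2. keep 'e'
  3. insert 'f'  (+1)
  4. substitute 'b' -> 'i'  (+1)
  5. substitute 'a' -> 'c'  (+1)
  6. substitute 't' -> 'i'  (+1)
  7. substitute 'e' -> 't'  (+1)
Total edit operations: 5
Edit distance = 5


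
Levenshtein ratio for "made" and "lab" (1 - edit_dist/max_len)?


Word 1: "made" (length 4)
Word 2: "lab" (length 3)
One optimal edit sequence:
  1. substitute 'm' -> 'l'  (+1)
  2. keep 'a'
  3. delete 'd'  (+1)
  4. substitute 'e' -> 'b'  (+1)
Edit distance = 3
Max length = max(4, 3) = 4
Similarity = 1 - 3/4
= 0.2500


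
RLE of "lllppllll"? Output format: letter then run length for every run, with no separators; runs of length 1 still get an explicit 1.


String: "lllppllll"
Scanning for consecutive runs:
  'l' x 3
  'p' x 2
  'l' x 4
RLE = "l3p2l4"


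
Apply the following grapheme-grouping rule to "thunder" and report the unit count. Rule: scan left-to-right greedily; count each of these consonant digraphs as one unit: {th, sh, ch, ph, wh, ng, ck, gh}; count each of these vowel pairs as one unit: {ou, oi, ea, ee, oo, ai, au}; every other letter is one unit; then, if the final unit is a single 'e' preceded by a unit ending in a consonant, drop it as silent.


Word: "thunder" (7 letters)
Left-to-right scan:
  (1) 'th' (digraph)
  (2) 'u' (letter)
  (3) 'n' (letter)
  (4) 'd' (letter)
  (5) 'e' (letter)
  (6) 'r' (letter)
Units from scan: 6
Sound units = 6 units


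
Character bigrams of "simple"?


Word: "simple" (length 6)
Number of bigrams = 6 - 2 + 1 = 5
  Position 0: "si"
  Position 1: "im"
  Position 2: "mp"
  Position 3: "pl"
  Position 4: "le"
Bigrams = "si", "im", "mp", "pl", "le"


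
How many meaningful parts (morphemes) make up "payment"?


Word: "payment"
Morphemes: pay | -ment
Each morpheme carries meaning
= 2 morphemes


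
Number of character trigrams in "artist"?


Word: "artist" (length 6)
Number of 3-grams = length - 3 + 1 = 6 - 3 + 1
= 4


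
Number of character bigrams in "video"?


Word: "video" (length 5)
Number of 2-grams = length - 2 + 1 = 5 - 2 + 1
= 4


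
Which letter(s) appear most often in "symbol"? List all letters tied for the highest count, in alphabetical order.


Word: "symbol"
Letter counts:
  'b': 1
  'l': 1
  'm': 1
  'o': 1
  's': 1
  'y': 1
Maximum count = 1
Most frequent = 'b', 'l', 'm', 'o', 's', 'y' (1 time each)


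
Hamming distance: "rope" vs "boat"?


Comparing character by character (same length = 4):
  Pos 0: 'r' vs 'b' !=
  Pos 1: 'o' vs 'o' =
  Pos 2: 'p' vs 'a' !=
  Pos 3: 'e' vs 't' !=
Hamming distance = 3


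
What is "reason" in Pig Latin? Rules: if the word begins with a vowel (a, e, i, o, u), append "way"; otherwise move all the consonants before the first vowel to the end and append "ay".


Word: "reason"
Starts with consonant(s) → move to end, add 'ay'
Consonant cluster: "r"
Pig Latin = "easonray"


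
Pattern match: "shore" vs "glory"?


Pattern of "shore": [0, 1, 2, 3, 4]
Pattern of "glory": [0, 1, 2, 3, 4]
Patterns match
Same pattern = Yes


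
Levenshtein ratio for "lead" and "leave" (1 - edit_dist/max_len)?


Word 1: "lead" (length 4)
Word 2: "leave" (length 5)
One optimal edit sequence:
  1. keep 'l'
  2. keep 'e'
  3. keep 'a'
  4. insert 'v'  (+1)
  5. substitute 'd' -> 'e'  (+1)
Edit distance = 2
Max length = max(4, 5) = 5
Similarity = 1 - 2/5
= 0.6000


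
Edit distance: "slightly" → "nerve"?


Word 1: "slightly" (length 8)
Word 2: "nerve" (length 5)
One optimal edit sequence (insert/delete/substitute each cost 1):
  1. delete 's'  (+1)
  2. delete 'l'  (+1)
  3. delete 'i'  (+1)
  4. substitute 'g' -> 'n'  (+1)
  5. substitute 'h' -> 'e'  (+1)
  6. substitute 't' -> 'r'  (+1)
  7. substitute 'l' -> 'v'  (+1)
  8. substitute 'y' -> 'e'  (+1)
Total edit operations: 8
Edit distance = 8


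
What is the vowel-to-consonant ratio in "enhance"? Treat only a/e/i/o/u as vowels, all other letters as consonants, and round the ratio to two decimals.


Word: "enhance"
Vowels (a,e,i,o,u): 3
Consonants: 4
Ratio = 3/4
= 0.75


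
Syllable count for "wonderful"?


Word: "wonderful"
Syllable breakdown: won-der-ful
Counting: 3 parts
= 3 syllables


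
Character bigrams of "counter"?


Word: "counter" (length 7)
Number of bigrams = 7 - 2 + 1 = 6
  Position 0: "co"
  Position 1: "ou"
  Position 2: "un"
  Position 3: "nt"
  Position 4: "te"
  Position 5: "er"
Bigrams = "co", "ou", "un", "nt", "te", "er"


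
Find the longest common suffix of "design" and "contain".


Word 1: "design"
Word 2: "contain"
Comparing from end:
  Pos -1: 'n' == 'n'
  Pos -2: 'g' != 'i' (stop)
LCS = "n" (length 1)


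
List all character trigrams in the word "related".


Word: "related" (length 7)
Number of trigrams = 7 - 3 + 1 = 5
  Position 0: "rel"
  Position 1: "ela"
  Position 2: "lat"
  Position 3: "ate"
  Position 4: "ted"
Trigrams = "rel", "ela", "lat", "ate", "ted"


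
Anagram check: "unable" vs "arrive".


Word 1: "unable" → sorted: abelnu
Word 2: "arrive" → sorted: aeirrv
Same letters? abelnu != aeirrv
Anagram = No


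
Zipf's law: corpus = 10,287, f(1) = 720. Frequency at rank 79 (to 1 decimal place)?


Zipf's law: f(r) = f(1) / r
f(1) = 720
f(79) = 720 / 79
= 9.1 occurrences


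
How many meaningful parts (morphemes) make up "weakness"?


Word: "weakness"
Morphemes: weak / -ness
Each morpheme carries meaning
= 2 morphemes


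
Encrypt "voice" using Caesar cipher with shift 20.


Word: "voice"
Shift: 20
Each letter → (letter + shift) mod 26:
  'v' (21) + 20 = 15 → 'p'
  'o' (14) + 20 = 8 → 'i'
  'i' (8) + 20 = 2 → 'c'
  'c' (2) + 20 = 22 → 'w'
  'e' (4) + 20 = 24 → 'y'
Result = "picwy"


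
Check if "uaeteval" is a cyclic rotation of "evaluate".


Word: "evaluate", Candidate: "uaeteval"
Method: check if candidate is substring of word+word
"evaluateevaluate" contains "uaeteval"? No
Is rotation = No


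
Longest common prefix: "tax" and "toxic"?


Word 1: "tax"
Word 2: "toxic"
Comparing from start:
  Pos 0: 't' == 't'
  Pos 1: 'a' != 'o' (stop)
LCP = "t" (length 1)


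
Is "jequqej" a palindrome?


Word: "jequqej"
Reversed: "jequqej"
Forward == Backward? jequqej == jequqej
Palindrome = Yes


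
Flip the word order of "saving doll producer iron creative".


Original: "saving doll producer iron creative"
Words (1..n): saving | doll | producer | iron | creative
Reversed (n..1): creative | iron | producer | doll | saving
Result = "creative iron producer doll saving"


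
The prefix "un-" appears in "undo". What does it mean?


Prefix: un-
Example: undo (un- + do)
Meaning = not / reverse


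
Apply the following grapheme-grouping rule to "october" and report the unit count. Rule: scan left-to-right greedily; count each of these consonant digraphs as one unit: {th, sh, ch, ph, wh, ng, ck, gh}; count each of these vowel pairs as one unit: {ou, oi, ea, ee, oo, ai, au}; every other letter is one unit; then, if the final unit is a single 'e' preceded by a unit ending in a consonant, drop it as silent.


Word: "october" (7 letters)
Left-to-right scan:
  [1] 'o' (letter)
  [2] 'c' (letter)
  [3] 't' (letter)
  [4] 'o' (letter)
  [5] 'b' (letter)
  [6] 'e' (letter)
  [7] 'r' (letter)
Units from scan: 7
Sound units = 7 units


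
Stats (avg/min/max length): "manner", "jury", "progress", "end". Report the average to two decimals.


Lengths: "manner"=6, "jury"=4, "progress"=8, "end"=3
Sum = 21, Count = 4
Average = 21/4 = 5.25
= avg=5.25, min=3, max=8


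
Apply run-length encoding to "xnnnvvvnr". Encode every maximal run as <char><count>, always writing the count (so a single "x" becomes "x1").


String: "xnnnvvvnr"
Scanning for consecutive runs:
  'x' x 1
  'n' x 3
  'v' x 3
  'n' x 1
  'r' x 1
RLE = "x1n3v3n1r1"


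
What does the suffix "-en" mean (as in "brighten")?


Suffix: -en
Example: brighten = bright + -en
Meaning = to make / become


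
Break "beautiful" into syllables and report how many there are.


Word: "beautiful"
Syllable breakdown: beau | ti | ful
Counting: 3 parts
= 3 syllables


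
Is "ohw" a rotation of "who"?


Word: "who", Candidate: "ohw"
Method: check if candidate is substring of word+word
"whowho" contains "ohw"? No
Is rotation = No


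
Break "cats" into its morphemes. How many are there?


Word: "cats"
Morphemes: cat + -s
Each morpheme carries meaning
= 2 morphemes


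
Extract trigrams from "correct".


Word: "correct" (length 7)
Number of trigrams = 7 - 3 + 1 = 5
  Position 0: "cor"
  Position 1: "orr"
  Position 2: "rre"
  Position 3: "rec"
  Position 4: "ect"
Trigrams = "cor", "orr", "rre", "rec", "ect"


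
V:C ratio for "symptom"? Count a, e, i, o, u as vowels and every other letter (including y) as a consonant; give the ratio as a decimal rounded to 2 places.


Word: "symptom"
Vowels (a,e,i,o,u): 1
Consonants: 6
Ratio = 1/6
= 0.17


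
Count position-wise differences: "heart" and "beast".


Comparing character by character (same length = 5):
  Pos 0: 'h' vs 'b' !=
  Pos 1: 'e' vs 'e' =
  Pos 2: 'a' vs 'a' =
  Pos 3: 'r' vs 's' !=
  Pos 4: 't' vs 't' =
Hamming distance = 2


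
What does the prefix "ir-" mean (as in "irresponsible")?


Prefix: ir-
Example: irresponsible (ir- + responsible)
Meaning = not


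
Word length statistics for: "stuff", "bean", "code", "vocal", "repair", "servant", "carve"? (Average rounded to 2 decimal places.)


Lengths: "stuff"=5, "bean"=4, "code"=4, "vocal"=5, "repair"=6, "servant"=7, "carve"=5
Sum = 36, Count = 7
Average = 36/7 = 5.14
= avg=5.14, min=4, max=7


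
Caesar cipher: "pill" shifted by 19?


Word: "pill"
Shift: 19
Each letter → (letter + shift) mod 26:
  'p' (15) + 19 = 8 → 'i'
  'i' (8) + 19 = 1 → 'b'
  'l' (11) + 19 = 4 → 'e'
  'l' (11) + 19 = 4 → 'e'
Result = "ibee"


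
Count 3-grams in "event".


Word: "event" (length 5)
Number of 3-grams = length - 3 + 1 = 5 - 3 + 1
= 3


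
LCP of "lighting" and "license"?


Word 1: "lighting"
Word 2: "license"
Comparing from start:
  Pos 0: 'l' == 'l'
  Pos 1: 'i' == 'i'
  Pos 2: 'g' != 'c' (stop)
LCP = "li" (length 2)


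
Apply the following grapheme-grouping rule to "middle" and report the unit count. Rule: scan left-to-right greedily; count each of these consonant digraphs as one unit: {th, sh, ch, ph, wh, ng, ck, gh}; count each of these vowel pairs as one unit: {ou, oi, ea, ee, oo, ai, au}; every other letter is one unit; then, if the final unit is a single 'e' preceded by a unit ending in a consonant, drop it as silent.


Word: "middle" (6 letters)
Left-to-right scan:
  [1] 'm' (letter)
  [2] 'i' (letter)
  [3] 'd' (letter)
  [4] 'd' (letter)
  [5] 'l' (letter)
  [6] 'e' (letter)
Units from scan: 6
Final unit is 'e' after a consonant -> drop as silent (-1)
Sound units = 5 units


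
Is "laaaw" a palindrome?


Word: "laaaw"
Reversed: "waaal"
Forward == Backward? laaaw != waaal
Palindrome = No


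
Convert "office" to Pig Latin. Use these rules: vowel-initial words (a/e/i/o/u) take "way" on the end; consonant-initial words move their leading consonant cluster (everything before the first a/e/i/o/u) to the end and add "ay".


Word: "office"
Starts with vowel → add 'way'
Pig Latin = "officeway"


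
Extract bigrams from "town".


Word: "town" (length 4)
Number of bigrams = 4 - 2 + 1 = 3
  Position 0: "to"
  Position 1: "ow"
  Position 2: "wn"
Bigrams = "to", "ow", "wn"


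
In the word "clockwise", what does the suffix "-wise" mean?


Suffix: -wise
Example: clockwise (clock + -wise)
Meaning = in the manner of


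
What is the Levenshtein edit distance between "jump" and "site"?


Word 1: "jump" (length 4)
Word 2: "site" (length 4)
One optimal edit sequence (insert/delete/substitute each cost 1):
  1. substitute 'j' -> 's'  (+1)
  2. substitute 'u' -> 'i'  (+1)
  3. substitute 'm' -> 't'  (+1)
  4. substitute 'p' -> 'e'  (+1)
Total edit operations: 4
Edit distance = 4


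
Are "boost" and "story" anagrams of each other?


Word 1: "boost" → sorted: boost
Word 2: "story" → sorted: orsty
Same letters? boost != orsty
Anagram = No


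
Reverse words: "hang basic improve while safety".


Original: "hang basic improve while safety"
Words (1..n): hang | basic | improve | while | safety
Reversed (n..1): safety | while | improve | basic | hang
Result = "safety while improve basic hang"


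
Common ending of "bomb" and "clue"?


Word 1: "bomb"
Word 2: "clue"
Comparing from end:
  Pos -1: 'b' != 'e' (stop)
LCS = "" (length 0)


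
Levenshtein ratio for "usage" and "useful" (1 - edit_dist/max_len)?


Word 1: "usage" (length 5)
Word 2: "useful" (length 6)
One optimal edit sequence:
  1. keep 'u'
  2. keep 's'
  3. insert 'e'  (+1)
  4. substitute 'a' -> 'f'  (+1)
  5. substitute 'g' -> 'u'  (+1)
  6. substitute 'e' -> 'l'  (+1)
Edit distance = 4
Max length = max(5, 6) = 6
Similarity = 1 - 4/6
= 0.3333


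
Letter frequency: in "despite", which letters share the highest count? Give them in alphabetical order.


Word: "despite"
Letter counts:
  'd': 1
  'e': 2
  'i': 1
  'p': 1
  's': 1
  't': 1
Maximum count = 2
Most frequent = 'e' (2 times each)


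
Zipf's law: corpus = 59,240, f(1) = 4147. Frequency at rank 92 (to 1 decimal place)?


Zipf's law: f(r) = f(1) / r
f(1) = 4147
f(92) = 4147 / 92
= 45.1 occurrences


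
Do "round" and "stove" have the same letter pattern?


Pattern of "round": [0, 1, 2, 3, 4]
Pattern of "stove": [0, 1, 2, 3, 4]
Patterns match
Same pattern = Yes


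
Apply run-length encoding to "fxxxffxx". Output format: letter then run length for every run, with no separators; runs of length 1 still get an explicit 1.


String: "fxxxffxx"
Scanning for consecutive runs:
  'f' x 1
  'x' x 3
  'f' x 2
  'x' x 2
RLE = "f1x3f2x2"


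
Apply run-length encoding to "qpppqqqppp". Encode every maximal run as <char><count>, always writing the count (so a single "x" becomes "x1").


String: "qpppqqqppp"
Scanning for consecutive runs:
  'q' x 1
  'p' x 3
  'q' x 3
  'p' x 3
RLE = "q1p3q3p3"


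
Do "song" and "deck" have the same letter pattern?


Pattern of "song": [0, 1, 2, 3]
Pattern of "deck": [0, 1, 2, 3]
Patterns match
Same pattern = Yes


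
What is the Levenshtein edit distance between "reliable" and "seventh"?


Word 1: "reliable" (length 8)
Word 2: "seventh" (length 7)
One optimal edit sequence (insert/delete/substitute each cost 1):
  1. substitute 'r' -> 's'  (+1)
  2. keep 'e'
  3. delete 'l'  (+1)
  4. substitute 'i' -> 'v'  (+1)
  5. substitute 'a' -> 'e'  (+1)
  6. substitute 'b' -> 'n'  (+1)
  7. substitute 'l' -> 't'  (+1)
  8. substitute 'e' -> 'h'  (+1)
Total edit operations: 7
Edit distance = 7


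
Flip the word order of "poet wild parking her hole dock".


Original: "poet wild parking her hole dock"
Words (1..n): poet | wild | parking | her | hole | dock
Reversed (n..1): dock | hole | her | parking | wild | poet
Result = "dock hole her parking wild poet"


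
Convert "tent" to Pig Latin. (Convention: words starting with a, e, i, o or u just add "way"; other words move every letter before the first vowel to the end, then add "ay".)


Word: "tent"
Starts with consonant(s) → move to end, add 'ay'
Consonant cluster: "t"
Pig Latin = "enttay"


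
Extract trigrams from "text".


Word: "text" (length 4)
Number of trigrams = 4 - 3 + 1 = 2
  Position 0: "tex"
  Position 1: "ext"
Trigrams = "tex", "ext"


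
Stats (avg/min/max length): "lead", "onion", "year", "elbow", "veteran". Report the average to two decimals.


Lengths: "lead"=4, "onion"=5, "year"=4, "elbow"=5, "veteran"=7
Sum = 25, Count = 5
Average = 25/5 = 5.00
= avg=5.00, min=4, max=7


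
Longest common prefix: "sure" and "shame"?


Word 1: "sure"
Word 2: "shame"
Comparing from start:
  Pos 0: 's' == 's'
  Pos 1: 'u' != 'h' (stop)
LCP = "s" (length 1)


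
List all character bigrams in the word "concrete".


Word: "concrete" (length 8)
Number of bigrams = 8 - 2 + 1 = 7
  Position 0: "co"
  Position 1: "on"
  Position 2: "nc"
  Position 3: "cr"
  Position 4: "re"
  Position 5: "et"
  Position 6: "te"
Bigrams = "co", "on", "nc", "cr", "re", "et", "te"


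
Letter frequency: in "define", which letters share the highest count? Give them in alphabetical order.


Word: "define"
Letter counts:
  'd': 1
  'e': 2
  'f': 1
  'i': 1
  'n': 1
Maximum count = 2
Most frequent = 'e' (2 times each)


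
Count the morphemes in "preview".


Word: "preview"
Morphemes: pre- / view
Each morpheme carries meaning
= 2 morphemes


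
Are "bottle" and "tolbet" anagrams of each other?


Word 1: "bottle" → sorted: belott
Word 2: "tolbet" → sorted: belott
Same letters? belott == belott
Anagram = Yes


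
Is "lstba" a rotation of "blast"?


Word: "blast", Candidate: "lstba"
Method: check if candidate is substring of word+word
"blastblast" contains "lstba"? No
Is rotation = No


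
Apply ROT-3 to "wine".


Word: "wine"
Shift: 3
Each letter → (letter + shift) mod 26:
  'w' (22) + 3 = 25 → 'z'
  'i' (8) + 3 = 11 → 'l'
  'n' (13) + 3 = 16 → 'q'
  'e' (4) + 3 = 7 → 'h'
Result = "zlqh"


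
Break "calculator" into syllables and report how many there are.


Word: "calculator"
Syllable breakdown: cal-cu-la-tor
Counting: 4 parts
= 4 syllables


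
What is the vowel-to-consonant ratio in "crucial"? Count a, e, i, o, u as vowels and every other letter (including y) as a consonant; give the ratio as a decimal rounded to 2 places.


Word: "crucial"
Vowels (a,e,i,o,u): 3
Consonants: 4
Ratio = 3/4
= 0.75
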